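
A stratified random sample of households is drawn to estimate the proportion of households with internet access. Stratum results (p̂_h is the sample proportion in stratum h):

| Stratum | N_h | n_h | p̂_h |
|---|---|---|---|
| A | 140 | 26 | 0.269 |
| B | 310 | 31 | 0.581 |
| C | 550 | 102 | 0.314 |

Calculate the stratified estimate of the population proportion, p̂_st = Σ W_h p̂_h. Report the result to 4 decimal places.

N = 1000; stratum weights W_h = N_h/N.
p̂_st = Σ W_h p̂_h = (140·0.269 + 310·0.581 + 550·0.314)/1000 = 0.39047

p̂_st ≈ 0.3905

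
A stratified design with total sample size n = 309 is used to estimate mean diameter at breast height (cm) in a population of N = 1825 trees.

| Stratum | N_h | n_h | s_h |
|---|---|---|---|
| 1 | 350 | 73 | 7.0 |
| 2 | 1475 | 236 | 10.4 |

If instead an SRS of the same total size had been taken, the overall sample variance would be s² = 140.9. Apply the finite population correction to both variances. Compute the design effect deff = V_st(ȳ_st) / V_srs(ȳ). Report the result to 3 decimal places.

deff ≈ 0.715

V̂(ȳ_st) = Σ W_h² (1 − n_h/N_h) s_h²/n_h, with W_h = N_h/N and N = 1825:
  stratum 1: (350/1825)²·(1 − 73/350)·7.0²/73 = 0.0195387
  stratum 2: (1475/1825)²·(1 − 236/1475)·10.4²/236 = 0.251474
V_st = 0.271012
V_srs = (1 − 309/1825)·140.9/309 = 0.378782
deff = V_st / V_srs = 0.271012/0.378782 = 0.7155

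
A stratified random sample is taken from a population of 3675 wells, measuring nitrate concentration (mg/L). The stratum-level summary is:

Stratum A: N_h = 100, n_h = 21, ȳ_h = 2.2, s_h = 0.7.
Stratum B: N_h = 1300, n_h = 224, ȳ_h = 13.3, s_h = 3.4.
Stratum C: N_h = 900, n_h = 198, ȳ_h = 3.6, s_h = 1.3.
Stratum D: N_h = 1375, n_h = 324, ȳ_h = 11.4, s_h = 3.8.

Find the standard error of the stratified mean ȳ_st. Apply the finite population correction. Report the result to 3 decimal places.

SE(ȳ_st) ≈ 0.103

V̂(ȳ_st) = Σ W_h² (1 − n_h/N_h) s_h²/n_h, with W_h = N_h/N and N = 3675:
  stratum A: (100/3675)²·(1 − 21/100)·0.7²/21 = 1.36486e-05
  stratum B: (1300/3675)²·(1 − 224/1300)·3.4²/224 = 0.00534504
  stratum C: (900/3675)²·(1 − 198/900)·1.3²/198 = 0.000399288
  stratum D: (1375/3675)²·(1 − 324/1375)·3.8²/324 = 0.00476884
V̂(ȳ_st) = 0.0105268
SE(ȳ_st) = √0.0105268 = 0.1026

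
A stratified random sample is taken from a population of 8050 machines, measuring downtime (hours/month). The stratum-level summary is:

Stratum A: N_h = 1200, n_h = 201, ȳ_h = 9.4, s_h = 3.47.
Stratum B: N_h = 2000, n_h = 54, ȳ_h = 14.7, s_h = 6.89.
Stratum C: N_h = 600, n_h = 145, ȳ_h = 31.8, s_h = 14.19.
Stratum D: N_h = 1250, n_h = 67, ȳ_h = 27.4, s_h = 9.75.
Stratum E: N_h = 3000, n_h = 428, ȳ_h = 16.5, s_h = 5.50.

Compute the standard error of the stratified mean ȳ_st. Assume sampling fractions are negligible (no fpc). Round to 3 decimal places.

SE(ȳ_st) ≈ 0.328

V̂(ȳ_st) = Σ W_h² s_h²/n_h, with W_h = N_h/N and N = 8050:
  stratum A: (1200/8050)²·3.47²/201 = 0.00133117
  stratum B: (2000/8050)²·6.89²/54 = 0.0542641
  stratum C: (600/8050)²·14.19²/145 = 0.0077145
  stratum D: (1250/8050)²·9.75²/67 = 0.0342108
  stratum E: (3000/8050)²·5.50²/428 = 0.00981595
V̂(ȳ_st) = 0.107337
SE(ȳ_st) = √0.107337 = 0.327623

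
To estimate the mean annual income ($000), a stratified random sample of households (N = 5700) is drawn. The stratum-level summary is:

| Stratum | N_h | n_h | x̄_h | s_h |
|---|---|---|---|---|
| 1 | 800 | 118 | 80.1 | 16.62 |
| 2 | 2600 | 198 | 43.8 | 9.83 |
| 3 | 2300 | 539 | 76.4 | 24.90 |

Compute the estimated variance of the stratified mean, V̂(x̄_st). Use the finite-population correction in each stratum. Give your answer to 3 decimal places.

V̂(x̄_st) ≈ 0.277

V̂(x̄_st) = Σ W_h² (1 − n_h/N_h) s_h²/n_h, with W_h = N_h/N and N = 5700:
  stratum 1: (800/5700)²·(1 − 118/800)·16.62²/118 = 0.0393101
  stratum 2: (2600/5700)²·(1 − 198/2600)·9.83²/198 = 0.0938077
  stratum 3: (2300/5700)²·(1 − 539/2300)·24.90²/539 = 0.143399
V̂(x̄_st) = 0.276517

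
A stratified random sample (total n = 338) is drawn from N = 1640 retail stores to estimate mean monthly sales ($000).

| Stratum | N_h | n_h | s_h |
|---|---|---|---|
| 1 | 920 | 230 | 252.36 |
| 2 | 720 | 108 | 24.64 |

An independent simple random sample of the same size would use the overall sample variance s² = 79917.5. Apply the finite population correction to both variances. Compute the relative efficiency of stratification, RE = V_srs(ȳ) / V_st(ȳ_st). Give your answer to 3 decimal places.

RE ≈ 2.832

V̂(ȳ_st) = Σ W_h² (1 − n_h/N_h) s_h²/n_h, with W_h = N_h/N and N = 1640:
  stratum 1: (920/1640)²·(1 − 230/920)·252.36²/230 = 65.3525
  stratum 2: (720/1640)²·(1 − 108/720)·24.64²/108 = 0.920988
V_st = 66.2735
V_srs = (1 − 338/1640)·79917.5/338 = 187.712
Relative efficiency = V_srs / V_st = 187.712/66.2735 = 2.8324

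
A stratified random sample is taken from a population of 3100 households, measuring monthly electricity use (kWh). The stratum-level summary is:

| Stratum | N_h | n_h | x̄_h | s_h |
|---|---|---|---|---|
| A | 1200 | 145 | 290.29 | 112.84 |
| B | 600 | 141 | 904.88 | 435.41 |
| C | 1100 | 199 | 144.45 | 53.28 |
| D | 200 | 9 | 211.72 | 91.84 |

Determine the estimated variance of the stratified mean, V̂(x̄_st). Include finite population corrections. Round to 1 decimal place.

V̂(x̄_st) ≈ 55.3

V̂(x̄_st) = Σ W_h² (1 − n_h/N_h) s_h²/n_h, with W_h = N_h/N and N = 3100:
  stratum A: (1200/3100)²·(1 − 145/1200)·112.84²/145 = 11.5683
  stratum B: (600/3100)²·(1 − 141/600)·435.41²/141 = 38.5317
  stratum C: (1100/3100)²·(1 − 199/1100)·53.28²/199 = 1.47119
  stratum D: (200/3100)²·(1 − 9/200)·91.84²/9 = 3.7253
V̂(x̄_st) = 55.2965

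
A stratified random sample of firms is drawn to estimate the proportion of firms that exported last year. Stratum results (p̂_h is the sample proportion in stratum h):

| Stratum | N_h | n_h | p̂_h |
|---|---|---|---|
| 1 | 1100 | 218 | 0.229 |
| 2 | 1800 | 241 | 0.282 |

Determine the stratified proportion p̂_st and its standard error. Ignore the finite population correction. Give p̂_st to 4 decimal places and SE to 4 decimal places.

p̂_st ≈ 0.2619, SE ≈ 0.0210

N = 2900; stratum weights W_h = N_h/N.
p̂_st = Σ W_h p̂_h = (1100·0.229 + 1800·0.282)/2900 = 0.26190
V̂(p̂_st) = Σ W_h² p̂_h(1−p̂_h)/(n_h−1):
  stratum 1: (1100/2900)²·0.229·0.771/217 = 0.000117063
  stratum 2: (1800/2900)²·0.282·0.718/240 = 0.000325021
V̂(p̂_st) = 0.000442084; SE = √V̂ = 0.0210258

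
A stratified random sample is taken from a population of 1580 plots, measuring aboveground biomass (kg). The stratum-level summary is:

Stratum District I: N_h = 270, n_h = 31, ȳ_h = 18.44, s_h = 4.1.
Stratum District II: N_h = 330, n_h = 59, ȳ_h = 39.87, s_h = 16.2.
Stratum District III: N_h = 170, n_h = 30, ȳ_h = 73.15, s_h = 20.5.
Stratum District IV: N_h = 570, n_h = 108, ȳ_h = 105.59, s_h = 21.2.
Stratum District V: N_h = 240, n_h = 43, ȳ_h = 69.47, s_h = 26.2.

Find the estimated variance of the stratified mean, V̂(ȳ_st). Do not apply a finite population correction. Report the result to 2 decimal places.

V̂(ȳ_st) ≈ 1.28

V̂(ȳ_st) = Σ W_h² s_h²/n_h, with W_h = N_h/N and N = 1580:
  stratum District I: (270/1580)²·4.1²/31 = 0.015835
  stratum District II: (330/1580)²·16.2²/59 = 0.19404
  stratum District III: (170/1580)²·20.5²/30 = 0.16217
  stratum District IV: (570/1580)²·21.2²/108 = 0.541606
  stratum District V: (240/1580)²·26.2²/43 = 0.368335
V̂(ȳ_st) = 1.28199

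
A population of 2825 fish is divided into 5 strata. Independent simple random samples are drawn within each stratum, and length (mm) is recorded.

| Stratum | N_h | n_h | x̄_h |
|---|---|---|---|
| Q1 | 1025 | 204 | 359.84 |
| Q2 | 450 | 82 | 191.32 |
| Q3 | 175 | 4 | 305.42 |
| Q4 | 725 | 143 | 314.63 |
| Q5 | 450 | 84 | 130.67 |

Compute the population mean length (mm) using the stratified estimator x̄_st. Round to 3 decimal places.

x̄_st ≈ 281.517

N = Σ N_h = 2825. Stratum weights W_h = N_h/N.
x̄_st = (1025·359.84 + 450·191.32 + 175·305.42 + 725·314.63 + 450·130.67) / 2825 = 281.51743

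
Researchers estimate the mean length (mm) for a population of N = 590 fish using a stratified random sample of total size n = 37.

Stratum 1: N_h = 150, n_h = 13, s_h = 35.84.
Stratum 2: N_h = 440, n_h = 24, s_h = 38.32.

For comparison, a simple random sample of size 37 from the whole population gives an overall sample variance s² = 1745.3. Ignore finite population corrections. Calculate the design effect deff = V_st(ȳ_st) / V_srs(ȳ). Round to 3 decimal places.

deff ≈ 0.857

V̂(ȳ_st) = Σ W_h² s_h²/n_h, with W_h = N_h/N and N = 590:
  stratum 1: (150/590)²·35.84²/13 = 6.38662
  stratum 2: (440/590)²·38.32²/24 = 34.0284
V_st = 40.415
V_srs = s²/n = 1745.3/37 = 47.1703
deff = V_st / V_srs = 40.415/47.1703 = 0.8568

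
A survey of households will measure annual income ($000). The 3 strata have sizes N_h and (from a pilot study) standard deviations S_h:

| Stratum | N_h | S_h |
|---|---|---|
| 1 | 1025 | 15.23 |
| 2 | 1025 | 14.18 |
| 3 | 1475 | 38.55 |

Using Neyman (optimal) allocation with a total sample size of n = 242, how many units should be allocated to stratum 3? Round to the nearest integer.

158

Neyman allocation: n_h = n · N_h S_h / Σ N_i S_i, with n = 242.
  stratum 1: N_h·S_h = 1025·15.23 = 15610.75
  stratum 2: N_h·S_h = 1025·14.18 = 14534.50
  stratum 3: N_h·S_h = 1475·38.55 = 56861.25
Σ N_h S_h = 87006.50
n for stratum 3 = 242·56861.25/87006.50 = 158.154 → 158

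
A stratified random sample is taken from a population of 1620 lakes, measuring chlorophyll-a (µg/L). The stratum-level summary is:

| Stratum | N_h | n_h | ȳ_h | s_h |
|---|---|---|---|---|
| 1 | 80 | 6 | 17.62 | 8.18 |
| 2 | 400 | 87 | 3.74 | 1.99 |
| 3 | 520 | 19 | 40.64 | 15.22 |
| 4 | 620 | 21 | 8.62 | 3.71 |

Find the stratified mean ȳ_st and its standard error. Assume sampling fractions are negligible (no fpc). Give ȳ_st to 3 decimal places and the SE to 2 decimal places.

ȳ_st ≈ 18.138, SE ≈ 1.18

ȳ_st = Σ W_h ȳ_h = (80·17.62 + 400·3.74 + 520·40.64 + 620·8.62)/1620 = 18.13753
V̂(ȳ_st) = Σ W_h² s_h²/n_h, with W_h = N_h/N and N = 1620:
  stratum 1: (80/1620)²·8.18²/6 = 0.027196
  stratum 2: (400/1620)²·1.99²/87 = 0.00277509
  stratum 3: (520/1620)²·15.22²/19 = 1.25618
  stratum 4: (620/1620)²·3.71²/21 = 0.0960024
V̂(ȳ_st) = 1.38215
SE(ȳ_st) = √1.38215 = 1.17565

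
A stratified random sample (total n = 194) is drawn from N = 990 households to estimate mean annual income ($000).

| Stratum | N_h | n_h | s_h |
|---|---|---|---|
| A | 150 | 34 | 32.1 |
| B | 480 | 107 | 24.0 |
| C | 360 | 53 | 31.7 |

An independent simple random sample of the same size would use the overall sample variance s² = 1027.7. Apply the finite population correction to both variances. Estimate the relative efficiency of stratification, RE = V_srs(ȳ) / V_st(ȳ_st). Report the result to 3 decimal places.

RE ≈ 1.164

V̂(ȳ_st) = Σ W_h² (1 − n_h/N_h) s_h²/n_h, with W_h = N_h/N and N = 990:
  stratum A: (150/990)²·(1 − 34/150)·32.1²/34 = 0.538034
  stratum B: (480/990)²·(1 − 107/480)·24.0²/107 = 0.983373
  stratum C: (360/990)²·(1 − 53/360)·31.7²/53 = 2.13803
V_st = 3.65943
V_srs = (1 − 194/990)·1027.7/194 = 4.25934
Relative efficiency = V_srs / V_st = 4.25934/3.65943 = 1.1639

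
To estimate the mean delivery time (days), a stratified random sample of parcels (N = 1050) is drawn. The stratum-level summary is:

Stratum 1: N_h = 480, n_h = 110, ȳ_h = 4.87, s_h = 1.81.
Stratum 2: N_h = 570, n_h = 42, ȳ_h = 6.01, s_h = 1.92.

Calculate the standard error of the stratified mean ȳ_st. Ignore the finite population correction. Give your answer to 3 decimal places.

SE(ȳ_st) ≈ 0.179

V̂(ȳ_st) = Σ W_h² s_h²/n_h, with W_h = N_h/N and N = 1050:
  stratum 1: (480/1050)²·1.81²/110 = 0.00622398
  stratum 2: (570/1050)²·1.92²/42 = 0.0258657
V̂(ȳ_st) = 0.0320897
SE(ȳ_st) = √0.0320897 = 0.179136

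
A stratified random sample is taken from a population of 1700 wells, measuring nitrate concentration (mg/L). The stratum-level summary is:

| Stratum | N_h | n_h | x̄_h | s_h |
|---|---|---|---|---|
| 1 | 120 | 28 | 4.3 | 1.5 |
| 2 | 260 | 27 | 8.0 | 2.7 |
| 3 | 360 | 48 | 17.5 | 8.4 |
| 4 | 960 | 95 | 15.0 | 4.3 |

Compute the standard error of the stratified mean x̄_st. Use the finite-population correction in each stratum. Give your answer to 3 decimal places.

V̂(x̄_st) = Σ W_h² (1 − n_h/N_h) s_h²/n_h, with W_h = N_h/N and N = 1700:
  stratum 1: (120/1700)²·(1 − 28/120)·1.5²/28 = 0.00030697
  stratum 2: (260/1700)²·(1 − 27/260)·2.7²/27 = 0.00565972
  stratum 3: (360/1700)²·(1 − 48/360)·8.4²/48 = 0.0571316
  stratum 4: (960/1700)²·(1 − 95/960)·4.3²/95 = 0.0559246
V̂(x̄_st) = 0.119023
SE(x̄_st) = √0.119023 = 0.344997

SE(x̄_st) ≈ 0.345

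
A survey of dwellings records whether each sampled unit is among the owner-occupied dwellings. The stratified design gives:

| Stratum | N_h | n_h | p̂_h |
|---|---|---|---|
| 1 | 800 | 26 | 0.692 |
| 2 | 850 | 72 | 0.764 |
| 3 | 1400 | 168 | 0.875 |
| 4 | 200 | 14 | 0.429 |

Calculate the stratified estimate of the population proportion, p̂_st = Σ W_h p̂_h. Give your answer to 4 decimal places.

N = 3250; stratum weights W_h = N_h/N.
p̂_st = Σ W_h p̂_h = (800·0.692 + 850·0.764 + 1400·0.875 + 200·0.429)/3250 = 0.77348

p̂_st ≈ 0.7735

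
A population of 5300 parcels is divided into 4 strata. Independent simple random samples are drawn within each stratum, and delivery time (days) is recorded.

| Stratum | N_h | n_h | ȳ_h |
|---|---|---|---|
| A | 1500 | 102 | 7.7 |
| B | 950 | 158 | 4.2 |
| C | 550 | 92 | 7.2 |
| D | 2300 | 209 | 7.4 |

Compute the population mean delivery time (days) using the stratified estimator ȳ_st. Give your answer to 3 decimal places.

ȳ_st ≈ 6.891

N = Σ N_h = 5300. Stratum weights W_h = N_h/N.
ȳ_st = (1500·7.7 + 950·4.2 + 550·7.2 + 2300·7.4) / 5300 = 6.89057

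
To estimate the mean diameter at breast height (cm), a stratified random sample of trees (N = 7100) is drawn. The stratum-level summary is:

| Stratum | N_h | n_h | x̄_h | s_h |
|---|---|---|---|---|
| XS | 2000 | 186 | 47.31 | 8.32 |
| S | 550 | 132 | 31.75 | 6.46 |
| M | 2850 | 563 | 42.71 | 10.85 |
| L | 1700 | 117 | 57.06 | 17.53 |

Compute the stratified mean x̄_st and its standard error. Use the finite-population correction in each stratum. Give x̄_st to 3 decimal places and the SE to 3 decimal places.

x̄_st = Σ W_h x̄_h = (2000·47.31 + 550·31.75 + 2850·42.71 + 1700·57.06)/7100 = 46.59268
V̂(x̄_st) = Σ W_h² (1 − n_h/N_h) s_h²/n_h, with W_h = N_h/N and N = 7100:
  stratum XS: (2000/7100)²·(1 − 186/2000)·8.32²/186 = 0.0267845
  stratum S: (550/7100)²·(1 − 132/550)·6.46²/132 = 0.00144183
  stratum M: (2850/7100)²·(1 − 563/2850)·10.85²/563 = 0.0270362
  stratum L: (1700/7100)²·(1 − 117/1700)·17.53²/117 = 0.140214
V̂(x̄_st) = 0.195476
SE(x̄_st) = √0.195476 = 0.442127

x̄_st ≈ 46.593, SE ≈ 0.442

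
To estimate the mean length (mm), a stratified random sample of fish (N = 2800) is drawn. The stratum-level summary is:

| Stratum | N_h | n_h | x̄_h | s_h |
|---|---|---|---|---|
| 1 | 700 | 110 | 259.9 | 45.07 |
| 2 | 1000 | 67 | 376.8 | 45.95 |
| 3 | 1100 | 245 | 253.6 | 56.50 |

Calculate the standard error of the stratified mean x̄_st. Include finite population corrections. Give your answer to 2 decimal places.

SE(x̄_st) ≈ 2.51

V̂(x̄_st) = Σ W_h² (1 − n_h/N_h) s_h²/n_h, with W_h = N_h/N and N = 2800:
  stratum 1: (700/2800)²·(1 − 110/700)·45.07²/110 = 0.972784
  stratum 2: (1000/2800)²·(1 − 67/1000)·45.95²/67 = 3.75026
  stratum 3: (1100/2800)²·(1 − 245/1100)·56.50²/245 = 1.56305
V̂(x̄_st) = 6.2861
SE(x̄_st) = √6.2861 = 2.50721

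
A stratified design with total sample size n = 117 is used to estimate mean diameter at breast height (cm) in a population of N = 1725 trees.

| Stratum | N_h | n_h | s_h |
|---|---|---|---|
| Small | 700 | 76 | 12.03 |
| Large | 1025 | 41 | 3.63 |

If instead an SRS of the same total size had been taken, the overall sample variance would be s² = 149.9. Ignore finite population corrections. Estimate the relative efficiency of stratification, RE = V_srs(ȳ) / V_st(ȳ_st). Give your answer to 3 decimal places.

V̂(ȳ_st) = Σ W_h² s_h²/n_h, with W_h = N_h/N and N = 1725:
  stratum Small: (700/1725)²·12.03²/76 = 0.313571
  stratum Large: (1025/1725)²·3.63²/41 = 0.113475
V_st = 0.427045
V_srs = s²/n = 149.9/117 = 1.2812
Relative efficiency = V_srs / V_st = 1.2812/0.427045 = 3.0001

RE ≈ 3.000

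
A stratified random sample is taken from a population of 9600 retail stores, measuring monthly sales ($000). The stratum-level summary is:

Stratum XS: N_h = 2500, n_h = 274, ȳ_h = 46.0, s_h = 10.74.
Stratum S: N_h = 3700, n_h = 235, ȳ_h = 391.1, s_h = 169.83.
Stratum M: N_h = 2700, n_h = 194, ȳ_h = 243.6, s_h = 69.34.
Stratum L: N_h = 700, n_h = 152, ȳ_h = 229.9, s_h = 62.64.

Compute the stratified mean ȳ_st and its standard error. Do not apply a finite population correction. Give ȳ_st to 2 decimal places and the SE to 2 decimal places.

ȳ_st = Σ W_h ȳ_h = (2500·46.0 + 3700·391.1 + 2700·243.6 + 700·229.9)/9600 = 247.99167
V̂(ȳ_st) = Σ W_h² s_h²/n_h, with W_h = N_h/N and N = 9600:
  stratum XS: (2500/9600)²·10.74²/274 = 0.0285493
  stratum S: (3700/9600)²·169.83²/235 = 18.2315
  stratum M: (2700/9600)²·69.34²/194 = 1.96043
  stratum L: (700/9600)²·62.64²/152 = 0.13725
V̂(ȳ_st) = 20.3577
SE(ȳ_st) = √20.3577 = 4.51195

ȳ_st ≈ 247.99, SE ≈ 4.51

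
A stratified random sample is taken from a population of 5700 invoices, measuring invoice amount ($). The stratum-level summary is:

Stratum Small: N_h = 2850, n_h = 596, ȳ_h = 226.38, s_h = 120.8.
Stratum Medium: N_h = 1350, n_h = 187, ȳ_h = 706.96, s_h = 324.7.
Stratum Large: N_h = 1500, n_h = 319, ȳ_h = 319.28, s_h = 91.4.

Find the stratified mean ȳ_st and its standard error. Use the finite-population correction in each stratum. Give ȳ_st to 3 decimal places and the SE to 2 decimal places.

ȳ_st ≈ 364.649, SE ≈ 5.79

ȳ_st = Σ W_h ȳ_h = (2850·226.38 + 1350·706.96 + 1500·319.28)/5700 = 364.64895
V̂(ȳ_st) = Σ W_h² (1 − n_h/N_h) s_h²/n_h, with W_h = N_h/N and N = 5700:
  stratum Small: (2850/5700)²·(1 − 596/2850)·120.8²/596 = 4.84102
  stratum Medium: (1350/5700)²·(1 − 187/1350)·324.7²/187 = 27.245
  stratum Large: (1500/5700)²·(1 − 319/1500)·91.4²/319 = 1.42788
V̂(ȳ_st) = 33.5139
SE(ȳ_st) = √33.5139 = 5.78912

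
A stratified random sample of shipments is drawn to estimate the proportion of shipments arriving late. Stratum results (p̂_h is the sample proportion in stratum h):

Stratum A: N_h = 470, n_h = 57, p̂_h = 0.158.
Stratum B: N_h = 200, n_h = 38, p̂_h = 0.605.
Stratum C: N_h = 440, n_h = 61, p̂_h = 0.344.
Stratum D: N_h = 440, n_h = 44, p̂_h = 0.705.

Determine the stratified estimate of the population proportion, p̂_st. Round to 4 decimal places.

p̂_st ≈ 0.4238

N = 1550; stratum weights W_h = N_h/N.
p̂_st = Σ W_h p̂_h = (470·0.158 + 200·0.605 + 440·0.344 + 440·0.705)/1550 = 0.42375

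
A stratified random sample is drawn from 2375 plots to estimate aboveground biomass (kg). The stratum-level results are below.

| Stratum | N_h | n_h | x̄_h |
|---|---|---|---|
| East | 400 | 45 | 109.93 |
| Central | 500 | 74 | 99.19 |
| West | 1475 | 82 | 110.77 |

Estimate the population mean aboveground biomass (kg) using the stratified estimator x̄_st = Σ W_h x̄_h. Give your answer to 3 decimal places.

N = Σ N_h = 2375. Stratum weights W_h = N_h/N.
x̄_st = (400·109.93 + 500·99.19 + 1475·110.77) / 2375 = 108.19063

x̄_st ≈ 108.191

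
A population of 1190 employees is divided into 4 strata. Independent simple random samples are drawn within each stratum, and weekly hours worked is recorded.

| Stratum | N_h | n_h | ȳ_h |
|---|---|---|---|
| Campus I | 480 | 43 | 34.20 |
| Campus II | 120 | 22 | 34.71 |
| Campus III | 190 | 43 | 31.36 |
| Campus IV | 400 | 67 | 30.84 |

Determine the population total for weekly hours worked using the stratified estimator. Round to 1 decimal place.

τ̂_st ≈ 38875.6

τ̂_st = Σ N_h ȳ_h = 480·34.20 + 120·34.71 + 190·31.36 + 400·30.84 = 38875.6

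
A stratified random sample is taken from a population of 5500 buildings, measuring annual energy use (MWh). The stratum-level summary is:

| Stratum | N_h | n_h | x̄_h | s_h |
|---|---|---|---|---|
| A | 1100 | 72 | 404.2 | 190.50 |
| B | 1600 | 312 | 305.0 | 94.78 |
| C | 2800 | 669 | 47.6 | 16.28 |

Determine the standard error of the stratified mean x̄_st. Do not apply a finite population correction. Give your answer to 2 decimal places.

V̂(x̄_st) = Σ W_h² s_h²/n_h, with W_h = N_h/N and N = 5500:
  stratum A: (1100/5500)²·190.50²/72 = 20.1613
  stratum B: (1600/5500)²·94.78²/312 = 2.43665
  stratum C: (2800/5500)²·16.28²/669 = 0.102677
V̂(x̄_st) = 22.7006
SE(x̄_st) = √22.7006 = 4.76451

SE(x̄_st) ≈ 4.76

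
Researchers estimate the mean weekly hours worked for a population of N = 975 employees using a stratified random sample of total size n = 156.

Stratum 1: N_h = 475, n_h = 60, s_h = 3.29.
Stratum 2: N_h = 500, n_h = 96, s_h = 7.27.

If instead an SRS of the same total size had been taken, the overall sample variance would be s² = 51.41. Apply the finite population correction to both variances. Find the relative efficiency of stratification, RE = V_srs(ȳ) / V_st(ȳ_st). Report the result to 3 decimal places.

V̂(ȳ_st) = Σ W_h² (1 − n_h/N_h) s_h²/n_h, with W_h = N_h/N and N = 975:
  stratum 1: (475/975)²·(1 − 60/475)·3.29²/60 = 0.0374087
  stratum 2: (500/975)²·(1 − 96/500)·7.27²/96 = 0.116988
V_st = 0.154396
V_srs = (1 − 156/975)·51.41/156 = 0.276823
Relative efficiency = V_srs / V_st = 0.276823/0.154396 = 1.7929

RE ≈ 1.793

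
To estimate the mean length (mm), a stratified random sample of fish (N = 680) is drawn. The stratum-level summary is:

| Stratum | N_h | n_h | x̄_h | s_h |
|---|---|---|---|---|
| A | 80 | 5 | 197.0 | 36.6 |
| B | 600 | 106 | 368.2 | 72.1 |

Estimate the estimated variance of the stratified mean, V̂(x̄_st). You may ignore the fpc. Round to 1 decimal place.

V̂(x̄_st) ≈ 41.9

V̂(x̄_st) = Σ W_h² s_h²/n_h, with W_h = N_h/N and N = 680:
  stratum A: (80/680)²·36.6²/5 = 3.70812
  stratum B: (600/680)²·72.1²/106 = 38.1812
V̂(x̄_st) = 41.8893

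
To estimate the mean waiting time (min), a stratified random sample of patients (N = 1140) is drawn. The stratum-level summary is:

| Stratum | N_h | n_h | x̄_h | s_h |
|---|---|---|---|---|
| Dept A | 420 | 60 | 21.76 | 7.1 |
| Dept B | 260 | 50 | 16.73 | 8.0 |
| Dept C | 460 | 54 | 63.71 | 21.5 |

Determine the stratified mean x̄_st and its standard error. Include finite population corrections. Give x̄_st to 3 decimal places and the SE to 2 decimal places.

x̄_st ≈ 37.540, SE ≈ 1.18

x̄_st = Σ W_h x̄_h = (420·21.76 + 260·16.73 + 460·63.71)/1140 = 37.54000
V̂(x̄_st) = Σ W_h² (1 − n_h/N_h) s_h²/n_h, with W_h = N_h/N and N = 1140:
  stratum Dept A: (420/1140)²·(1 − 60/420)·7.1²/60 = 0.0977479
  stratum Dept B: (260/1140)²·(1 − 50/260)·8.0²/50 = 0.0537765
  stratum Dept C: (460/1140)²·(1 − 54/460)·21.5²/54 = 1.23015
V̂(x̄_st) = 1.38167
SE(x̄_st) = √1.38167 = 1.17545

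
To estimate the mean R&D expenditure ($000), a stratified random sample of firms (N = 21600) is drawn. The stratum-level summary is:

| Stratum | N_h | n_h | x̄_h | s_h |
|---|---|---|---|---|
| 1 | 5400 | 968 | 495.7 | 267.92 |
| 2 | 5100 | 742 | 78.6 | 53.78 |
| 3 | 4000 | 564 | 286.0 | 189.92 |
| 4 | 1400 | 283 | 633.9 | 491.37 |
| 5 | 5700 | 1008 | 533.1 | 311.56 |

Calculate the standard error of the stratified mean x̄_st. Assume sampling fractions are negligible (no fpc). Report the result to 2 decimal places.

V̂(x̄_st) = Σ W_h² s_h²/n_h, with W_h = N_h/N and N = 21600:
  stratum 1: (5400/21600)²·267.92²/968 = 4.63463
  stratum 2: (5100/21600)²·53.78²/742 = 0.217305
  stratum 3: (4000/21600)²·189.92²/564 = 2.19318
  stratum 4: (1400/21600)²·491.37²/283 = 3.58409
  stratum 5: (5700/21600)²·311.56²/1008 = 6.70602
V̂(x̄_st) = 17.3352
SE(x̄_st) = √17.3352 = 4.16356

SE(x̄_st) ≈ 4.16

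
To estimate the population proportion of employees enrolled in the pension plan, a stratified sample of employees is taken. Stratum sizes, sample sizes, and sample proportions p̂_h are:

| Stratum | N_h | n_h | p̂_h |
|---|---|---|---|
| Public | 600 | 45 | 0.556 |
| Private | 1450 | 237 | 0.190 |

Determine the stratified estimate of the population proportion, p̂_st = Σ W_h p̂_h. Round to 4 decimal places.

N = 2050; stratum weights W_h = N_h/N.
p̂_st = Σ W_h p̂_h = (600·0.556 + 1450·0.190)/2050 = 0.29712

p̂_st ≈ 0.2971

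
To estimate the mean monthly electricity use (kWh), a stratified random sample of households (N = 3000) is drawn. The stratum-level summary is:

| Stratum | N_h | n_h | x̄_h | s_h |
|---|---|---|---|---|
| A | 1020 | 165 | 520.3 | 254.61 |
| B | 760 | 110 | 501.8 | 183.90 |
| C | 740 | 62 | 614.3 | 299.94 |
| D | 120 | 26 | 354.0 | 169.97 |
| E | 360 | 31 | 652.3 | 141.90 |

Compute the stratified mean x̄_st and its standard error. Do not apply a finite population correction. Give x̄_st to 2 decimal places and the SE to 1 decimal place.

x̄_st ≈ 547.99, SE ≈ 12.8

x̄_st = Σ W_h x̄_h = (1020·520.3 + 760·501.8 + 740·614.3 + 120·354.0 + 360·652.3)/3000 = 547.98800
V̂(x̄_st) = Σ W_h² s_h²/n_h, with W_h = N_h/N and N = 3000:
  stratum A: (1020/3000)²·254.61²/165 = 45.4177
  stratum B: (760/3000)²·183.90²/110 = 19.7313
  stratum C: (740/3000)²·299.94²/62 = 88.2873
  stratum D: (120/3000)²·169.97²/26 = 1.77783
  stratum E: (360/3000)²·141.90²/31 = 9.35332
V̂(x̄_st) = 164.567
SE(x̄_st) = √164.567 = 12.8284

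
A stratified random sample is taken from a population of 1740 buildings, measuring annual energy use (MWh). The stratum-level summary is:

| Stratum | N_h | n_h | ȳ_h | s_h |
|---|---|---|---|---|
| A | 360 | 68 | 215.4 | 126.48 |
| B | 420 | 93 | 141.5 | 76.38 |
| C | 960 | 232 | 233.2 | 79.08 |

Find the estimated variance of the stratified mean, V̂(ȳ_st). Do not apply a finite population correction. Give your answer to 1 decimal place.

V̂(ȳ_st) = Σ W_h² s_h²/n_h, with W_h = N_h/N and N = 1740:
  stratum A: (360/1740)²·126.48²/68 = 10.0703
  stratum B: (420/1740)²·76.38²/93 = 3.65491
  stratum C: (960/1740)²·79.08²/232 = 8.2052
V̂(ȳ_st) = 21.9304

V̂(ȳ_st) ≈ 21.9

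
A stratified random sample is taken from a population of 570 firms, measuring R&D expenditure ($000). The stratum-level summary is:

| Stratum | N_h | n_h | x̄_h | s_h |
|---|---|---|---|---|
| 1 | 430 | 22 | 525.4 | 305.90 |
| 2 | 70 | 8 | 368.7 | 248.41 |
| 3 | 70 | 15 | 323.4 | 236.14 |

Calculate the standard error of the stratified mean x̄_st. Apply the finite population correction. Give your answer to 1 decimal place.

V̂(x̄_st) = Σ W_h² (1 − n_h/N_h) s_h²/n_h, with W_h = N_h/N and N = 570:
  stratum 1: (430/570)²·(1 − 22/430)·305.90²/22 = 2296.76
  stratum 2: (70/570)²·(1 − 8/70)·248.41²/8 = 103.036
  stratum 3: (70/570)²·(1 − 15/70)·236.14²/15 = 44.0513
V̂(x̄_st) = 2443.84
SE(x̄_st) = √2443.84 = 49.4353

SE(x̄_st) ≈ 49.4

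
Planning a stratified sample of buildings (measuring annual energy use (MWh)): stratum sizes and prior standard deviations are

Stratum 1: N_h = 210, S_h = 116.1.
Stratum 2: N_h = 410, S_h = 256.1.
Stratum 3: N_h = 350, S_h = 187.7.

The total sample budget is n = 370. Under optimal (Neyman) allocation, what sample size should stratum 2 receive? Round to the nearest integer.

199

Neyman allocation: n_h = n · N_h S_h / Σ N_i S_i, with n = 370.
  stratum 1: N_h·S_h = 210·116.1 = 24381.00
  stratum 2: N_h·S_h = 410·256.1 = 105001.00
  stratum 3: N_h·S_h = 350·187.7 = 65695.00
Σ N_h S_h = 195077.00
n for stratum 2 = 370·105001.00/195077.00 = 199.154 → 199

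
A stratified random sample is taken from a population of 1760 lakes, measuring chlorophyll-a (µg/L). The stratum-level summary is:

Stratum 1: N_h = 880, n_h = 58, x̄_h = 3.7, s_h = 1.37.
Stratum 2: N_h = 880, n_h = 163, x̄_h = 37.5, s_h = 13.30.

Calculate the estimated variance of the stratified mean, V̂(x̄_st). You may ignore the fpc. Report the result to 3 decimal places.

V̂(x̄_st) = Σ W_h² s_h²/n_h, with W_h = N_h/N and N = 1760:
  stratum 1: (880/1760)²·1.37²/58 = 0.00809009
  stratum 2: (880/1760)²·13.30²/163 = 0.271304
V̂(x̄_st) = 0.279394

V̂(x̄_st) ≈ 0.279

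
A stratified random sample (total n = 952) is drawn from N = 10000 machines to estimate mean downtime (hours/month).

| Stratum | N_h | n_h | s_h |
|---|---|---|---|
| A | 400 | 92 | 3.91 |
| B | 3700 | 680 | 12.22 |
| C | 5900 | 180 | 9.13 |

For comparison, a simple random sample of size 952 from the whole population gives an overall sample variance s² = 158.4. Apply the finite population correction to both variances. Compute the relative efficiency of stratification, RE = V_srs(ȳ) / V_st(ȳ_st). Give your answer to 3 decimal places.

V̂(ȳ_st) = Σ W_h² (1 − n_h/N_h) s_h²/n_h, with W_h = N_h/N and N = 10000:
  stratum A: (400/10000)²·(1 − 92/400)·3.91²/92 = 0.000204728
  stratum B: (3700/10000)²·(1 − 680/3700)·12.22²/680 = 0.0245382
  stratum C: (5900/10000)²·(1 − 180/5900)·9.13²/180 = 0.156285
V_st = 0.181028
V_srs = (1 − 952/10000)·158.4/952 = 0.150547
Relative efficiency = V_srs / V_st = 0.150547/0.181028 = 0.8316

RE ≈ 0.832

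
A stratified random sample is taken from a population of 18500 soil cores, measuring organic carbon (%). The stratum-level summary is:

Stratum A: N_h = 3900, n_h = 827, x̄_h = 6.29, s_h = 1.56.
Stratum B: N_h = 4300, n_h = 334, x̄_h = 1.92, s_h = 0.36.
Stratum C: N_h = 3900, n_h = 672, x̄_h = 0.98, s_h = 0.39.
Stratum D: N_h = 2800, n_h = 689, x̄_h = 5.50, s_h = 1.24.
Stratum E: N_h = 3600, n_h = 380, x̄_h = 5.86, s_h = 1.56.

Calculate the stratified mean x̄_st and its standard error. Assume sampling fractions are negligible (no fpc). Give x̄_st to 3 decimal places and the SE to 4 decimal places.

x̄_st ≈ 3.952, SE ≈ 0.0213

x̄_st = Σ W_h x̄_h = (3900·6.29 + 4300·1.92 + 3900·0.98 + 2800·5.50 + 3600·5.86)/18500 = 3.95162
V̂(x̄_st) = Σ W_h² s_h²/n_h, with W_h = N_h/N and N = 18500:
  stratum A: (3900/18500)²·1.56²/827 = 0.000130776
  stratum B: (4300/18500)²·0.36²/334 = 2.09629e-05
  stratum C: (3900/18500)²·0.39²/672 = 1.00588e-05
  stratum D: (2800/18500)²·1.24²/689 = 5.11207e-05
  stratum E: (3600/18500)²·1.56²/380 = 0.000242509
V̂(x̄_st) = 0.000455427
SE(x̄_st) = √0.000455427 = 0.0213407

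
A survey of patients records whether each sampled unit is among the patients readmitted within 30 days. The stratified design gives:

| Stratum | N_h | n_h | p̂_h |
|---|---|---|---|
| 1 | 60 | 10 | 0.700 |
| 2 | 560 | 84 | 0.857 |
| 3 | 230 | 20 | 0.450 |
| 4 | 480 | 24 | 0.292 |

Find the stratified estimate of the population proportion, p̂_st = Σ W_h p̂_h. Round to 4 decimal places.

N = 1330; stratum weights W_h = N_h/N.
p̂_st = Σ W_h p̂_h = (60·0.700 + 560·0.857 + 230·0.450 + 480·0.292)/1330 = 0.57562

p̂_st ≈ 0.5756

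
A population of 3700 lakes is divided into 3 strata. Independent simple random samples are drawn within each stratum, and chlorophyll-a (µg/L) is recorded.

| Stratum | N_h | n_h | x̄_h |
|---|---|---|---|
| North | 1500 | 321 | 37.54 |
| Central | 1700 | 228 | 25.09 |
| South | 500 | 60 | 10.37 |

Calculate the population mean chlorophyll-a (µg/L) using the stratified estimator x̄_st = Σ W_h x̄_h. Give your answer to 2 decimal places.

N = Σ N_h = 3700. Stratum weights W_h = N_h/N.
x̄_st = (1500·37.54 + 1700·25.09 + 500·10.37) / 3700 = 28.1481

x̄_st ≈ 28.15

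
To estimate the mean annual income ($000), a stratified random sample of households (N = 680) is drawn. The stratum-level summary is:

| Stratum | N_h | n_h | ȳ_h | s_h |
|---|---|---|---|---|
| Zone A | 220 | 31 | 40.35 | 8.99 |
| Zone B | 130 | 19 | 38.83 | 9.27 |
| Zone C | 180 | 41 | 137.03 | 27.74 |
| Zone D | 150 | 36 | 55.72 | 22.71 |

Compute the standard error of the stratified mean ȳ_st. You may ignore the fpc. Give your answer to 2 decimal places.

SE(ȳ_st) ≈ 1.57

V̂(ȳ_st) = Σ W_h² s_h²/n_h, with W_h = N_h/N and N = 680:
  stratum Zone A: (220/680)²·8.99²/31 = 0.272888
  stratum Zone B: (130/680)²·9.27²/19 = 0.165301
  stratum Zone C: (180/680)²·27.74²/41 = 1.31509
  stratum Zone D: (150/680)²·22.71²/36 = 0.697102
V̂(ȳ_st) = 2.45038
SE(ȳ_st) = √2.45038 = 1.56537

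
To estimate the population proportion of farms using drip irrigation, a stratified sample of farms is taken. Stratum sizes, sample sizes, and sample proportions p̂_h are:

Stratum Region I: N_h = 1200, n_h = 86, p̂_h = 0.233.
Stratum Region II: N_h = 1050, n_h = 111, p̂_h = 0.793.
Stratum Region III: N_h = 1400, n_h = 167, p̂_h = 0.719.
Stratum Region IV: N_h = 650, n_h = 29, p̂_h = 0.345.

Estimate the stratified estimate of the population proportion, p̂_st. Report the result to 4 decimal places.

N = 4300; stratum weights W_h = N_h/N.
p̂_st = Σ W_h p̂_h = (1200·0.233 + 1050·0.793 + 1400·0.719 + 650·0.345)/4300 = 0.54491

p̂_st ≈ 0.5449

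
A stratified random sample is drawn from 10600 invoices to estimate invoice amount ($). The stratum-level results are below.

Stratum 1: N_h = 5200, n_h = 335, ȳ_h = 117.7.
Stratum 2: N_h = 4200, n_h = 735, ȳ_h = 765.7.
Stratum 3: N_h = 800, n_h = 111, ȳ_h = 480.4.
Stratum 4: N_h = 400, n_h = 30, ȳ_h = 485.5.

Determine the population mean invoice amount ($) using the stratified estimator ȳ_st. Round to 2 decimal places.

ȳ_st ≈ 415.71

N = Σ N_h = 10600. Stratum weights W_h = N_h/N.
ȳ_st = (5200·117.7 + 4200·765.7 + 800·480.4 + 400·485.5) / 10600 = 415.7075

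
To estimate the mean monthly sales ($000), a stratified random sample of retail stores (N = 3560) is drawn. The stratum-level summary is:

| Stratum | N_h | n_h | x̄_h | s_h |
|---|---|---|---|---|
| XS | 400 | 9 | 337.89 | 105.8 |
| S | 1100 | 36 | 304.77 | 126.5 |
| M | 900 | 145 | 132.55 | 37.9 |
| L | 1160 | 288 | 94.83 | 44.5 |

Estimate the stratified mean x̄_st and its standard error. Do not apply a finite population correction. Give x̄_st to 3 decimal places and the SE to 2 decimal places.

x̄_st = Σ W_h x̄_h = (400·337.89 + 1100·304.77 + 900·132.55 + 1160·94.83)/3560 = 196.54517
V̂(x̄_st) = Σ W_h² s_h²/n_h, with W_h = N_h/N and N = 3560:
  stratum XS: (400/3560)²·105.8²/9 = 15.7018
  stratum S: (1100/3560)²·126.5²/36 = 42.4389
  stratum M: (900/3560)²·37.9²/145 = 0.633134
  stratum L: (1160/3560)²·44.5²/288 = 0.730035
V̂(x̄_st) = 59.5038
SE(x̄_st) = √59.5038 = 7.71387

x̄_st ≈ 196.545, SE ≈ 7.71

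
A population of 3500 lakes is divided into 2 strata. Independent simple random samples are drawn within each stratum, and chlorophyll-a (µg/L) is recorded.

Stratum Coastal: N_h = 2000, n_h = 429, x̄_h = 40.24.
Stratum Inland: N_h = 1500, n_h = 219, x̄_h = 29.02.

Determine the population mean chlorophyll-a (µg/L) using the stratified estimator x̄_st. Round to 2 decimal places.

N = Σ N_h = 3500. Stratum weights W_h = N_h/N.
x̄_st = (2000·40.24 + 1500·29.02) / 3500 = 35.4314

x̄_st ≈ 35.43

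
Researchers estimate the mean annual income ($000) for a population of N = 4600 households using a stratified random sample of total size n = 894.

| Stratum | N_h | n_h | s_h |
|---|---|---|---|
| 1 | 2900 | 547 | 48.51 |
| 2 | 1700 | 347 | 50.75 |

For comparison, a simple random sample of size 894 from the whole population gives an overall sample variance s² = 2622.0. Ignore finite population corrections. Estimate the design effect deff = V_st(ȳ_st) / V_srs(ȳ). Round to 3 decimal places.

V̂(ȳ_st) = Σ W_h² s_h²/n_h, with W_h = N_h/N and N = 4600:
  stratum 1: (2900/4600)²·48.51²/547 = 1.70984
  stratum 2: (1700/4600)²·50.75²/347 = 1.01374
V_st = 2.72358
V_srs = s²/n = 2622.0/894 = 2.93289
deff = V_st / V_srs = 2.72358/2.93289 = 0.9286

deff ≈ 0.929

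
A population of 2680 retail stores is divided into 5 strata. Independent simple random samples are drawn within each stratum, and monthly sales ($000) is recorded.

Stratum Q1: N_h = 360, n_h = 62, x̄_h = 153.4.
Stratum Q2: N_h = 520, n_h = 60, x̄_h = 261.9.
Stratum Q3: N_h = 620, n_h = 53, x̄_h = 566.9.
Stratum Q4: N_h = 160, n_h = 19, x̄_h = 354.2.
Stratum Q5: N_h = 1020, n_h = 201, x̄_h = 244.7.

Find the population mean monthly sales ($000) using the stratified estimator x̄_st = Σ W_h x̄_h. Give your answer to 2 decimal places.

N = Σ N_h = 2680. Stratum weights W_h = N_h/N.
x̄_st = (360·153.4 + 520·261.9 + 620·566.9 + 160·354.2 + 1020·244.7) / 2680 = 316.8493

x̄_st ≈ 316.85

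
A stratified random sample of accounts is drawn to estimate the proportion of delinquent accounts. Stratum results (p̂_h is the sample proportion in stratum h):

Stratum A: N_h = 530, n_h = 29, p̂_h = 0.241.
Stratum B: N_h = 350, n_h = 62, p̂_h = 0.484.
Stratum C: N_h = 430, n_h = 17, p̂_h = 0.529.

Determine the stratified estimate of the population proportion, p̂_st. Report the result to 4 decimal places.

N = 1310; stratum weights W_h = N_h/N.
p̂_st = Σ W_h p̂_h = (530·0.241 + 350·0.484 + 430·0.529)/1310 = 0.40046

p̂_st ≈ 0.4005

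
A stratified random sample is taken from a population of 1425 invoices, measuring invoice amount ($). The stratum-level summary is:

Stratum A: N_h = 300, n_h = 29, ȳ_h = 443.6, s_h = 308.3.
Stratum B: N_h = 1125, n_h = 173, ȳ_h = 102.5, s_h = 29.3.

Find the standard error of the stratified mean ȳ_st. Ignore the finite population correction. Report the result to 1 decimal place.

SE(ȳ_st) ≈ 12.2

V̂(ȳ_st) = Σ W_h² s_h²/n_h, with W_h = N_h/N and N = 1425:
  stratum A: (300/1425)²·308.3²/29 = 145.265
  stratum B: (1125/1425)²·29.3²/173 = 3.09289
V̂(ȳ_st) = 148.358
SE(ȳ_st) = √148.358 = 12.1802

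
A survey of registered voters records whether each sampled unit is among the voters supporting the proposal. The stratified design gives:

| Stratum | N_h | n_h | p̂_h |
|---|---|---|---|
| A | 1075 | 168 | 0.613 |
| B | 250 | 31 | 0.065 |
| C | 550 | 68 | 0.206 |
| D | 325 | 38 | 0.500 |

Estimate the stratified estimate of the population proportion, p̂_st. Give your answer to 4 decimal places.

N = 2200; stratum weights W_h = N_h/N.
p̂_st = Σ W_h p̂_h = (1075·0.613 + 250·0.065 + 550·0.206 + 325·0.500)/2200 = 0.43228

p̂_st ≈ 0.4323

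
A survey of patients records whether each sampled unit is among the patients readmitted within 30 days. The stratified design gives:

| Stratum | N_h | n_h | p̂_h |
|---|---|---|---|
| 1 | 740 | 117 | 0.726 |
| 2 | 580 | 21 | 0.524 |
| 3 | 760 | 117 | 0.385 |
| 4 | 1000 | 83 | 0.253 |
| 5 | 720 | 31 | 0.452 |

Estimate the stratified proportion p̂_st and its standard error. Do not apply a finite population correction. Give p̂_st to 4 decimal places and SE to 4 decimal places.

p̂_st ≈ 0.4506, SE ≈ 0.0299

N = 3800; stratum weights W_h = N_h/N.
p̂_st = Σ W_h p̂_h = (740·0.726 + 580·0.524 + 760·0.385 + 1000·0.253 + 720·0.452)/3800 = 0.45058
V̂(p̂_st) = Σ W_h² p̂_h(1−p̂_h)/(n_h−1):
  stratum 1: (740/3800)²·0.726·0.274/116 = 6.50317e-05
  stratum 2: (580/3800)²·0.524·0.476/20 = 0.000290534
  stratum 3: (760/3800)²·0.385·0.615/116 = 8.16466e-05
  stratum 4: (1000/3800)²·0.253·0.747/82 = 0.00015961
  stratum 5: (720/3800)²·0.452·0.548/30 = 0.000296412
V̂(p̂_st) = 0.000893234; SE = √V̂ = 0.029887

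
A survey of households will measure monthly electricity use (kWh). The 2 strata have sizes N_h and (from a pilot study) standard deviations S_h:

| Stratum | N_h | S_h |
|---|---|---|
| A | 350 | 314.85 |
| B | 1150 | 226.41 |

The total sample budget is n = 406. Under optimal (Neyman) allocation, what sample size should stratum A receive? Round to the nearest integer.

Neyman allocation: n_h = n · N_h S_h / Σ N_i S_i, with n = 406.
  stratum A: N_h·S_h = 350·314.85 = 110197.50
  stratum B: N_h·S_h = 1150·226.41 = 260371.50
Σ N_h S_h = 370569.00
n for stratum A = 406·110197.50/370569.00 = 120.734 → 121

121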